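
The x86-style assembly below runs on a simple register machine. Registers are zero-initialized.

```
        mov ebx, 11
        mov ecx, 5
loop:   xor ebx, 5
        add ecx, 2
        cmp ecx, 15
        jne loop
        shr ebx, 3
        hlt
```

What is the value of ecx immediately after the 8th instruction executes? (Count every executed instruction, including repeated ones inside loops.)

9

mov ebx, 11 → ebx=11
mov ecx, 5 → ecx=5
xor ebx, 5 → ebx=11^5=14
add ecx, 2 → ecx=5+2=7
cmp ecx, 15  (cmp 7,15)
jne loop: taken
xor ebx, 5 → ebx=14^5=11
add ecx, 2 → ecx=7+2=9
After step 8: ecx = 9.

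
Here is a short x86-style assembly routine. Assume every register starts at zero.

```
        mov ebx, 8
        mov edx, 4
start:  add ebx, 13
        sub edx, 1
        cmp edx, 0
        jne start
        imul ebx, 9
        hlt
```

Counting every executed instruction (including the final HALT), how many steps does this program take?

20

ebx=8
edx=4
ebx=8+13=21
edx=4-1=3
cmp edx, 0  (cmp 3,0)
jne start: taken
ebx=21+13=34
edx=3-1=2
cmp edx, 0  (cmp 2,0)
jne start: taken
ebx=34+13=47
edx=2-1=1
cmp edx, 0  (cmp 1,0)
jne start: taken
ebx=47+13=60
edx=1-1=0
cmp edx, 0  (cmp 0,0)
jne start: not taken
ebx=60*9=540
halt.
Total executed instructions: 20.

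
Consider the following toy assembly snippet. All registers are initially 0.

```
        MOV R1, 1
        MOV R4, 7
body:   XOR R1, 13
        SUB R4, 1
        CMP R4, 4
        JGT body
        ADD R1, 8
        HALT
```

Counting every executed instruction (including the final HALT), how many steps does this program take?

MOV R1, 1 → R1=1
MOV R4, 7 → R4=7
XOR R1, 13 → R1=1^13=12
SUB R4, 1 → R4=7-1=6
CMP R4, 4  (cmp 6,4)
JGT body: taken
XOR R1, 13 → R1=12^13=1
SUB R4, 1 → R4=6-1=5
CMP R4, 4  (cmp 5,4)
JGT body: taken
XOR R1, 13 → R1=1^13=12
SUB R4, 1 → R4=5-1=4
CMP R4, 4  (cmp 4,4)
JGT body: not taken
ADD R1, 8 → R1=12+8=20
halt.
Total executed instructions: 16.

16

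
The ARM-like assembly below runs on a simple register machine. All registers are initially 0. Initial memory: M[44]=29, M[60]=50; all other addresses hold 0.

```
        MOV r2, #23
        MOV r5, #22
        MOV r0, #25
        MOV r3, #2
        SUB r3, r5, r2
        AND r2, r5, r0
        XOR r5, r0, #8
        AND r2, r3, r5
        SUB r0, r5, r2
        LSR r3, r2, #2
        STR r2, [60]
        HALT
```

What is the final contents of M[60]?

17

after MOV r2, #23: r2=23
after MOV r5, #22: r5=22
after MOV r0, #25: r0=25
after MOV r3, #2: r3=2
after SUB r3, r5, r2: r3=22-23=-1
after AND r2, r5, r0: r2=22&25=16
after XOR r5, r0, #8: r5=25^8=17
after AND r2, r3, r5: r2=(-1)&17=17
after SUB r0, r5, r2: r0=17-17=0
after LSR r3, r2, #2: r3=17>>2=4
STR r2, [60] → M[60]=17
halt.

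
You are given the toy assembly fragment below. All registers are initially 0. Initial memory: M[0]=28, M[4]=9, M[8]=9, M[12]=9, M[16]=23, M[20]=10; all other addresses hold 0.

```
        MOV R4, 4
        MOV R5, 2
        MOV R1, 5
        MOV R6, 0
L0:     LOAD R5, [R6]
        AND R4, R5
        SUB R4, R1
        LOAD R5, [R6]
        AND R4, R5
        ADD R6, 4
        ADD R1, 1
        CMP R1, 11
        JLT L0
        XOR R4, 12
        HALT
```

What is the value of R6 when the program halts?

24

R4=4
R5=2
R1=5
R6=0
R5=M[0]=28
R4=4&28=4
R4=4-5=-1
R5=M[0]=28
R4=(-1)&28=28
R6=0+4=4
R1=5+1=6
CMP R1, 11  (cmp 6,11)
JLT L0: taken
R5=M[4]=9
R4=28&9=8
R4=8-6=2
R5=M[4]=9
R4=2&9=0
R6=4+4=8
R1=6+1=7
CMP R1, 11  (cmp 7,11)
JLT L0: taken
R5=M[8]=9
R4=0&9=0
R4=0-7=-7
R5=M[8]=9
R4=(-7)&9=9
R6=8+4=12
R1=7+1=8
CMP R1, 11  (cmp 8,11)
JLT L0: taken
R5=M[12]=9
R4=9&9=9
R4=9-8=1
R5=M[12]=9
R4=1&9=1
R6=12+4=16
R1=8+1=9
CMP R1, 11  (cmp 9,11)
JLT L0: taken
R5=M[16]=23
R4=1&23=1
R4=1-9=-8
R5=M[16]=23
R4=(-8)&23=16
R6=16+4=20
R1=9+1=10
CMP R1, 11  (cmp 10,11)
JLT L0: taken
R5=M[20]=10
R4=16&10=0
R4=0-10=-10
R5=M[20]=10
R4=(-10)&10=2
R6=20+4=24
R1=10+1=11
CMP R1, 11  (cmp 11,11)
JLT L0: not taken
R4=2^12=14
halt.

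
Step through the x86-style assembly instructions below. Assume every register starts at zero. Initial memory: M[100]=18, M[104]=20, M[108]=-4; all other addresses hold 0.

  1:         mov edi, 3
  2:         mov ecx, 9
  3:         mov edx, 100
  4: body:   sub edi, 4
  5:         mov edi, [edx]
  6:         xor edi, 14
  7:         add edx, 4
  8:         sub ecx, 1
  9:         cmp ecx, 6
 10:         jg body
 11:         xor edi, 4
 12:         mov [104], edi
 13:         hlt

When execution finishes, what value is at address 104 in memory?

after mov edi, 3: edi=3
after mov ecx, 9: ecx=9
after mov edx, 100: edx=100
after sub edi, 4: edi=3-4=-1
after mov edi, [edx]: edi=M[100]=18
after xor edi, 14: edi=18^14=28
after add edx, 4: edx=100+4=104
after sub ecx, 1: ecx=9-1=8
cmp ecx, 6  (cmp 8,6)
jg body: taken
after sub edi, 4: edi=28-4=24
after mov edi, [edx]: edi=M[104]=20
after xor edi, 14: edi=20^14=26
after add edx, 4: edx=104+4=108
after sub ecx, 1: ecx=8-1=7
cmp ecx, 6  (cmp 7,6)
jg body: taken
after sub edi, 4: edi=26-4=22
after mov edi, [edx]: edi=M[108]=-4
after xor edi, 14: edi=(-4)^14=-14
after add edx, 4: edx=108+4=112
after sub ecx, 1: ecx=7-1=6
cmp ecx, 6  (cmp 6,6)
jg body: not taken
after xor edi, 4: edi=(-14)^4=-10
mov [104], edi → M[104]=-10
halt.

-10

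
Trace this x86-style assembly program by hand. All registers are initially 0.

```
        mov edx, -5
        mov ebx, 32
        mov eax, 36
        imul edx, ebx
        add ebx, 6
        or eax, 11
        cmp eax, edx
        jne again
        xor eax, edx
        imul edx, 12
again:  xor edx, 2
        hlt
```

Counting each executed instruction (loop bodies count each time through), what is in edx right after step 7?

mov edx, -5 → edx=-5
mov ebx, 32 → ebx=32
mov eax, 36 → eax=36
imul edx, ebx → edx=(-5)*32=-160
add ebx, 6 → ebx=32+6=38
or eax, 11 → eax=36|11=47
cmp eax, edx  (cmp 47,-160)
After step 7: edx = -160.

-160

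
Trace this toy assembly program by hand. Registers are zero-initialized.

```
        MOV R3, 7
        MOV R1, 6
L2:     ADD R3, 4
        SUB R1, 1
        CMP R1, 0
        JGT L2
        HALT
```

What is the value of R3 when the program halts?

R3=7
R1=6
R3=7+4=11
R1=6-1=5
CMP R1, 0  (cmp 5,0)
JGT L2: taken
R3=11+4=15
R1=5-1=4
CMP R1, 0  (cmp 4,0)
JGT L2: taken
R3=15+4=19
R1=4-1=3
CMP R1, 0  (cmp 3,0)
JGT L2: taken
R3=19+4=23
R1=3-1=2
CMP R1, 0  (cmp 2,0)
JGT L2: taken
R3=23+4=27
R1=2-1=1
CMP R1, 0  (cmp 1,0)
JGT L2: taken
R3=27+4=31
R1=1-1=0
CMP R1, 0  (cmp 0,0)
JGT L2: not taken
halt.

31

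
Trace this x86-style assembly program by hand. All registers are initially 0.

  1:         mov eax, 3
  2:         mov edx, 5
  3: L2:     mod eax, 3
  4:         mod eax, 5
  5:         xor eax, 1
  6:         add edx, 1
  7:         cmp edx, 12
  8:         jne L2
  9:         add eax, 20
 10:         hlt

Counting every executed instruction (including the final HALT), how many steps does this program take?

46

after mov eax, 3: eax=3
after mov edx, 5: edx=5
after mod eax, 3: eax=3%3=0
after mod eax, 5: eax=0%5=0
after xor eax, 1: eax=0^1=1
after add edx, 1: edx=5+1=6
cmp edx, 12  (cmp 6,12)
jne L2: taken
after mod eax, 3: eax=1%3=1
after mod eax, 5: eax=1%5=1
after xor eax, 1: eax=1^1=0
after add edx, 1: edx=6+1=7
cmp edx, 12  (cmp 7,12)
jne L2: taken
after mod eax, 3: eax=0%3=0
after mod eax, 5: eax=0%5=0
after xor eax, 1: eax=0^1=1
after add edx, 1: edx=7+1=8
cmp edx, 12  (cmp 8,12)
jne L2: taken
after mod eax, 3: eax=1%3=1
after mod eax, 5: eax=1%5=1
after xor eax, 1: eax=1^1=0
after add edx, 1: edx=8+1=9
cmp edx, 12  (cmp 9,12)
jne L2: taken
after mod eax, 3: eax=0%3=0
after mod eax, 5: eax=0%5=0
after xor eax, 1: eax=0^1=1
after add edx, 1: edx=9+1=10
cmp edx, 12  (cmp 10,12)
jne L2: taken
after mod eax, 3: eax=1%3=1
after mod eax, 5: eax=1%5=1
after xor eax, 1: eax=1^1=0
after add edx, 1: edx=10+1=11
cmp edx, 12  (cmp 11,12)
jne L2: taken
after mod eax, 3: eax=0%3=0
after mod eax, 5: eax=0%5=0
after xor eax, 1: eax=0^1=1
after add edx, 1: edx=11+1=12
cmp edx, 12  (cmp 12,12)
jne L2: not taken
after add eax, 20: eax=1+20=21
halt.
Total executed instructions: 46.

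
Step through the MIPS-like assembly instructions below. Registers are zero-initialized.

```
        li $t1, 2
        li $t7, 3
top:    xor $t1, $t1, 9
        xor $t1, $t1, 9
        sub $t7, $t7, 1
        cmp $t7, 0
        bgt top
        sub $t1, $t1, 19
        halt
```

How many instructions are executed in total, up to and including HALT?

19

after li $t1, 2: $t1=2
after li $t7, 3: $t7=3
after xor $t1, $t1, 9: $t1=2^9=11
after xor $t1, $t1, 9: $t1=11^9=2
after sub $t7, $t7, 1: $t7=3-1=2
cmp $t7, 0  (cmp 2,0)
bgt top: taken
after xor $t1, $t1, 9: $t1=2^9=11
after xor $t1, $t1, 9: $t1=11^9=2
after sub $t7, $t7, 1: $t7=2-1=1
cmp $t7, 0  (cmp 1,0)
bgt top: taken
after xor $t1, $t1, 9: $t1=2^9=11
after xor $t1, $t1, 9: $t1=11^9=2
after sub $t7, $t7, 1: $t7=1-1=0
cmp $t7, 0  (cmp 0,0)
bgt top: not taken
after sub $t1, $t1, 19: $t1=2-19=-17
halt.
Total executed instructions: 19.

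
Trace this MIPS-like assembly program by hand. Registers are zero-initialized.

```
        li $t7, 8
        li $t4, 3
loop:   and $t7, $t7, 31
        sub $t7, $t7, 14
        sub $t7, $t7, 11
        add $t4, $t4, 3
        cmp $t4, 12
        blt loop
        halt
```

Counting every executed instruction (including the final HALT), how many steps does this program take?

$t7=8
$t4=3
$t7=8&31=8
$t7=8-14=-6
$t7=(-6)-11=-17
$t4=3+3=6
cmp $t4, 12  (cmp 6,12)
blt loop: taken
$t7=(-17)&31=15
$t7=15-14=1
$t7=1-11=-10
$t4=6+3=9
cmp $t4, 12  (cmp 9,12)
blt loop: taken
$t7=(-10)&31=22
$t7=22-14=8
$t7=8-11=-3
$t4=9+3=12
cmp $t4, 12  (cmp 12,12)
blt loop: not taken
halt.
Total executed instructions: 21.

21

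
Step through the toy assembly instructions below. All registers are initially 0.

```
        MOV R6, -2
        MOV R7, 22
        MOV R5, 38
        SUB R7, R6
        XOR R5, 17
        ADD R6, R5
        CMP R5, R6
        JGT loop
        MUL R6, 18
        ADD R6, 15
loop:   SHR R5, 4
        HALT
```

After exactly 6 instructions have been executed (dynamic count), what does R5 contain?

after MOV R6, -2: R6=-2
after MOV R7, 22: R7=22
after MOV R5, 38: R5=38
after SUB R7, R6: R7=22-(-2)=24
after XOR R5, 17: R5=38^17=55
after ADD R6, R5: R6=(-2)+55=53
After step 6: R5 = 55.

55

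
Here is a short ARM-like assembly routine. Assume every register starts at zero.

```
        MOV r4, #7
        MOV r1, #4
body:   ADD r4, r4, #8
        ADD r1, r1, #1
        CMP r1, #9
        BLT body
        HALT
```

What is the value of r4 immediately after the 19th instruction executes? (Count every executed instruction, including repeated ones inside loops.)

after MOV r4, #7: r4=7
after MOV r1, #4: r1=4
after ADD r4, r4, #8: r4=7+8=15
after ADD r1, r1, #1: r1=4+1=5
CMP r1, #9  (cmp 5,9)
BLT body: taken
after ADD r4, r4, #8: r4=15+8=23
after ADD r1, r1, #1: r1=5+1=6
CMP r1, #9  (cmp 6,9)
BLT body: taken
after ADD r4, r4, #8: r4=23+8=31
after ADD r1, r1, #1: r1=6+1=7
CMP r1, #9  (cmp 7,9)
BLT body: taken
after ADD r4, r4, #8: r4=31+8=39
after ADD r1, r1, #1: r1=7+1=8
CMP r1, #9  (cmp 8,9)
BLT body: taken
after ADD r4, r4, #8: r4=39+8=47
After step 19: r4 = 47.

47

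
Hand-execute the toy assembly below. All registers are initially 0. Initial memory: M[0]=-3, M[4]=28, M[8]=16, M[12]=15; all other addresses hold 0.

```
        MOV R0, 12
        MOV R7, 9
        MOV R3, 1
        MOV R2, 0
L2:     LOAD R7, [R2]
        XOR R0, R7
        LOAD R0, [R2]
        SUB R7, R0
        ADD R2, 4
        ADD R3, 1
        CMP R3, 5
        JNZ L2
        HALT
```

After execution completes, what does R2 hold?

16

MOV R0, 12 → R0=12
MOV R7, 9 → R7=9
MOV R3, 1 → R3=1
MOV R2, 0 → R2=0
LOAD R7, [R2] → R7=M[0]=-3
XOR R0, R7 → R0=12^(-3)=-15
LOAD R0, [R2] → R0=M[0]=-3
SUB R7, R0 → R7=(-3)-(-3)=0
ADD R2, 4 → R2=0+4=4
ADD R3, 1 → R3=1+1=2
CMP R3, 5  (cmp 2,5)
JNZ L2: taken
LOAD R7, [R2] → R7=M[4]=28
XOR R0, R7 → R0=(-3)^28=-31
LOAD R0, [R2] → R0=M[4]=28
SUB R7, R0 → R7=28-28=0
ADD R2, 4 → R2=4+4=8
ADD R3, 1 → R3=2+1=3
CMP R3, 5  (cmp 3,5)
JNZ L2: taken
LOAD R7, [R2] → R7=M[8]=16
XOR R0, R7 → R0=28^16=12
LOAD R0, [R2] → R0=M[8]=16
SUB R7, R0 → R7=16-16=0
ADD R2, 4 → R2=8+4=12
ADD R3, 1 → R3=3+1=4
CMP R3, 5  (cmp 4,5)
JNZ L2: taken
LOAD R7, [R2] → R7=M[12]=15
XOR R0, R7 → R0=16^15=31
LOAD R0, [R2] → R0=M[12]=15
SUB R7, R0 → R7=15-15=0
ADD R2, 4 → R2=12+4=16
ADD R3, 1 → R3=4+1=5
CMP R3, 5  (cmp 5,5)
JNZ L2: not taken
halt.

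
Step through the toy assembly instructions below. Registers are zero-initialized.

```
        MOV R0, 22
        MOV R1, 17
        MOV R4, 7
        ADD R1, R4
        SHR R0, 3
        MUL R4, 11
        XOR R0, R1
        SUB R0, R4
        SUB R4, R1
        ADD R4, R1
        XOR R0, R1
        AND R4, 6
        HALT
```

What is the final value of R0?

R0=22
R1=17
R4=7
R1=17+7=24
R0=22>>3=2
R4=7*11=77
R0=2^24=26
R0=26-77=-51
R4=77-24=53
R4=53+24=77
R0=(-51)^24=-43
R4=77&6=4
halt.

-43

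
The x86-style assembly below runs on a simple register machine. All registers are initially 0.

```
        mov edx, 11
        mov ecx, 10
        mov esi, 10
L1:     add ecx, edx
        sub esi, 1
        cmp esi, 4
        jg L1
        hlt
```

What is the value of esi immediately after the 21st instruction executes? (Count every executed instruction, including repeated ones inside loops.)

5

edx=11
ecx=10
esi=10
ecx=10+11=21
esi=10-1=9
cmp esi, 4  (cmp 9,4)
jg L1: taken
ecx=21+11=32
esi=9-1=8
cmp esi, 4  (cmp 8,4)
jg L1: taken
ecx=32+11=43
esi=8-1=7
cmp esi, 4  (cmp 7,4)
jg L1: taken
ecx=43+11=54
esi=7-1=6
cmp esi, 4  (cmp 6,4)
jg L1: taken
ecx=54+11=65
esi=6-1=5
After step 21: esi = 5.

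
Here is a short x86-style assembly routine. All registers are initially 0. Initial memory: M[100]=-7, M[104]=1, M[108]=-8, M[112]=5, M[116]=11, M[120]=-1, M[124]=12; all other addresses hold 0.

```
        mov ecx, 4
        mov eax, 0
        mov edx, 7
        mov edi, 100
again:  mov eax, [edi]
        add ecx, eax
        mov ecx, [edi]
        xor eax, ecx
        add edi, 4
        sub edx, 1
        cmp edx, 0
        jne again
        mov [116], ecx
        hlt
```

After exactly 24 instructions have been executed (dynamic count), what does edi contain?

108

after mov ecx, 4: ecx=4
after mov eax, 0: eax=0
after mov edx, 7: edx=7
after mov edi, 100: edi=100
after mov eax, [edi]: eax=M[100]=-7
after add ecx, eax: ecx=4+(-7)=-3
after mov ecx, [edi]: ecx=M[100]=-7
after xor eax, ecx: eax=(-7)^(-7)=0
after add edi, 4: edi=100+4=104
after sub edx, 1: edx=7-1=6
cmp edx, 0  (cmp 6,0)
jne again: taken
after mov eax, [edi]: eax=M[104]=1
after add ecx, eax: ecx=(-7)+1=-6
after mov ecx, [edi]: ecx=M[104]=1
after xor eax, ecx: eax=1^1=0
after add edi, 4: edi=104+4=108
after sub edx, 1: edx=6-1=5
cmp edx, 0  (cmp 5,0)
jne again: taken
after mov eax, [edi]: eax=M[108]=-8
after add ecx, eax: ecx=1+(-8)=-7
after mov ecx, [edi]: ecx=M[108]=-8
after xor eax, ecx: eax=(-8)^(-8)=0
After step 24: edi = 108.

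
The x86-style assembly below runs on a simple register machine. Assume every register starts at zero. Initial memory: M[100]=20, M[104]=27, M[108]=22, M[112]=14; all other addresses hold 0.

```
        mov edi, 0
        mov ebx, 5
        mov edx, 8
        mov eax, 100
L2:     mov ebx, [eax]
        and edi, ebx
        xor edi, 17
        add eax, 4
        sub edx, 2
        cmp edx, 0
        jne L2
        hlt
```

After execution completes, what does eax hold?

edi=0
ebx=5
edx=8
eax=100
ebx=M[100]=20
edi=0&20=0
edi=0^17=17
eax=100+4=104
edx=8-2=6
cmp edx, 0  (cmp 6,0)
jne L2: taken
ebx=M[104]=27
edi=17&27=17
edi=17^17=0
eax=104+4=108
edx=6-2=4
cmp edx, 0  (cmp 4,0)
jne L2: taken
ebx=M[108]=22
edi=0&22=0
edi=0^17=17
eax=108+4=112
edx=4-2=2
cmp edx, 0  (cmp 2,0)
jne L2: taken
ebx=M[112]=14
edi=17&14=0
edi=0^17=17
eax=112+4=116
edx=2-2=0
cmp edx, 0  (cmp 0,0)
jne L2: not taken
halt.

116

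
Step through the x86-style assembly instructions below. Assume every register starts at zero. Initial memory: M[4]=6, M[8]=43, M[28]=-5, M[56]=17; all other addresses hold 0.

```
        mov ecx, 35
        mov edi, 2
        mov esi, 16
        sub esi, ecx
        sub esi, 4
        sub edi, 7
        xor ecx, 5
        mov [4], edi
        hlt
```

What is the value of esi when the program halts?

-23

ecx=35
edi=2
esi=16
esi=16-35=-19
esi=(-19)-4=-23
edi=2-7=-5
ecx=35^5=38
mov [4], edi → M[4]=-5
halt.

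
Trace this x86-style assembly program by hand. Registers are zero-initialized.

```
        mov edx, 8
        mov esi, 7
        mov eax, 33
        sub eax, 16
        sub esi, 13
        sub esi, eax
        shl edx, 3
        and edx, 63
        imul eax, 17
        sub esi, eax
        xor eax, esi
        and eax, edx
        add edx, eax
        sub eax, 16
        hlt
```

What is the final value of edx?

mov edx, 8 → edx=8
mov esi, 7 → esi=7
mov eax, 33 → eax=33
sub eax, 16 → eax=33-16=17
sub esi, 13 → esi=7-13=-6
sub esi, eax → esi=(-6)-17=-23
shl edx, 3 → edx=8<<3=64
and edx, 63 → edx=64&63=0
imul eax, 17 → eax=17*17=289
sub esi, eax → esi=(-23)-289=-312
xor eax, esi → eax=289^(-312)=-23
and eax, edx → eax=(-23)&0=0
add edx, eax → edx=0+0=0
sub eax, 16 → eax=0-16=-16
halt.

0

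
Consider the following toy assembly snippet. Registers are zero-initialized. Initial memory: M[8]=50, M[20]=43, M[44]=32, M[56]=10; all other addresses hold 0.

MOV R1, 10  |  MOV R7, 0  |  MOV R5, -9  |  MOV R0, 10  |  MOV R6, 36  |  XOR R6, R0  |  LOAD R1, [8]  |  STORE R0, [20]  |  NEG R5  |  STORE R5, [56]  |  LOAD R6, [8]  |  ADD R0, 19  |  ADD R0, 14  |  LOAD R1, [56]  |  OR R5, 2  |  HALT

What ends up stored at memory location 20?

10

MOV R1, 10 → R1=10
MOV R7, 0 → R7=0
MOV R5, -9 → R5=-9
MOV R0, 10 → R0=10
MOV R6, 36 → R6=36
XOR R6, R0 → R6=36^10=46
LOAD R1, [8] → R1=M[8]=50
STORE R0, [20] → M[20]=10
NEG R5 → R5=-(-9)=9
STORE R5, [56] → M[56]=9
LOAD R6, [8] → R6=M[8]=50
ADD R0, 19 → R0=10+19=29
ADD R0, 14 → R0=29+14=43
LOAD R1, [56] → R1=M[56]=9
OR R5, 2 → R5=9|2=11
halt.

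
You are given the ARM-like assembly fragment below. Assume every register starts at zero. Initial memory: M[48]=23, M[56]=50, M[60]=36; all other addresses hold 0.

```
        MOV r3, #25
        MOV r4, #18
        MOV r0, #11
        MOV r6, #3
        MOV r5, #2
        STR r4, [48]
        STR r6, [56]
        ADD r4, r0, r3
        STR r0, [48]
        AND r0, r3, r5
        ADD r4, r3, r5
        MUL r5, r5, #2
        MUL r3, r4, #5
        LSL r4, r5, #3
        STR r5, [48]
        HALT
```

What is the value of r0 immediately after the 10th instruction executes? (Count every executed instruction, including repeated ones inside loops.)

0

after MOV r3, #25: r3=25
after MOV r4, #18: r4=18
after MOV r0, #11: r0=11
after MOV r6, #3: r6=3
after MOV r5, #2: r5=2
STR r4, [48] → M[48]=18
STR r6, [56] → M[56]=3
after ADD r4, r0, r3: r4=11+25=36
STR r0, [48] → M[48]=11
after AND r0, r3, r5: r0=25&2=0
After step 10: r0 = 0.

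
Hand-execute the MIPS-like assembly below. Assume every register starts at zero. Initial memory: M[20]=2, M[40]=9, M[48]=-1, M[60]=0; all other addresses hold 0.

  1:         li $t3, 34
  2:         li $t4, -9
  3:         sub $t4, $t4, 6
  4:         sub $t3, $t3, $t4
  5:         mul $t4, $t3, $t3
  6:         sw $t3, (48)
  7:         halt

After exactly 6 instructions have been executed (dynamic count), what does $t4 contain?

after li $t3, 34: $t3=34
after li $t4, -9: $t4=-9
after sub $t4, $t4, 6: $t4=(-9)-6=-15
after sub $t3, $t3, $t4: $t3=34-(-15)=49
after mul $t4, $t3, $t3: $t4=49*49=2401
sw $t3, (48) → M[48]=49
After step 6: $t4 = 2401.

2401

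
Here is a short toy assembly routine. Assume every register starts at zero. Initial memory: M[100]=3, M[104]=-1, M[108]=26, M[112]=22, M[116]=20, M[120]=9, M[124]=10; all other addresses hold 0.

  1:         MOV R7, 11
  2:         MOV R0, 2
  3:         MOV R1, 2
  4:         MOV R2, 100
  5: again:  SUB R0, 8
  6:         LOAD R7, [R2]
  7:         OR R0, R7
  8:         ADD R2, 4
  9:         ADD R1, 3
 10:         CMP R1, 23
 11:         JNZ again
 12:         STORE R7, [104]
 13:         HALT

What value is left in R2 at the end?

128

after MOV R7, 11: R7=11
after MOV R0, 2: R0=2
after MOV R1, 2: R1=2
after MOV R2, 100: R2=100
after SUB R0, 8: R0=2-8=-6
after LOAD R7, [R2]: R7=M[100]=3
after OR R0, R7: R0=(-6)|3=-5
after ADD R2, 4: R2=100+4=104
after ADD R1, 3: R1=2+3=5
CMP R1, 23  (cmp 5,23)
JNZ again: taken
after SUB R0, 8: R0=(-5)-8=-13
after LOAD R7, [R2]: R7=M[104]=-1
after OR R0, R7: R0=(-13)|(-1)=-1
after ADD R2, 4: R2=104+4=108
after ADD R1, 3: R1=5+3=8
CMP R1, 23  (cmp 8,23)
JNZ again: taken
after SUB R0, 8: R0=(-1)-8=-9
after LOAD R7, [R2]: R7=M[108]=26
after OR R0, R7: R0=(-9)|26=-1
after ADD R2, 4: R2=108+4=112
after ADD R1, 3: R1=8+3=11
CMP R1, 23  (cmp 11,23)
JNZ again: taken
after SUB R0, 8: R0=(-1)-8=-9
after LOAD R7, [R2]: R7=M[112]=22
after OR R0, R7: R0=(-9)|22=-9
after ADD R2, 4: R2=112+4=116
after ADD R1, 3: R1=11+3=14
CMP R1, 23  (cmp 14,23)
JNZ again: taken
after SUB R0, 8: R0=(-9)-8=-17
after LOAD R7, [R2]: R7=M[116]=20
after OR R0, R7: R0=(-17)|20=-1
after ADD R2, 4: R2=116+4=120
after ADD R1, 3: R1=14+3=17
CMP R1, 23  (cmp 17,23)
JNZ again: taken
after SUB R0, 8: R0=(-1)-8=-9
after LOAD R7, [R2]: R7=M[120]=9
after OR R0, R7: R0=(-9)|9=-1
after ADD R2, 4: R2=120+4=124
after ADD R1, 3: R1=17+3=20
CMP R1, 23  (cmp 20,23)
JNZ again: taken
after SUB R0, 8: R0=(-1)-8=-9
after LOAD R7, [R2]: R7=M[124]=10
after OR R0, R7: R0=(-9)|10=-1
after ADD R2, 4: R2=124+4=128
after ADD R1, 3: R1=20+3=23
CMP R1, 23  (cmp 23,23)
JNZ again: not taken
STORE R7, [104] → M[104]=10
halt.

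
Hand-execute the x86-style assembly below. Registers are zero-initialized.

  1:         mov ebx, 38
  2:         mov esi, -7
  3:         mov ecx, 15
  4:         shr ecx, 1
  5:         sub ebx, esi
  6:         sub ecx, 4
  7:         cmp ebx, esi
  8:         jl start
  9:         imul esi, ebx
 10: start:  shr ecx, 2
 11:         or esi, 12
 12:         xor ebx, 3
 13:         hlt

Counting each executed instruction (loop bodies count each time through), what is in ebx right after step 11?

mov ebx, 38 → ebx=38
mov esi, -7 → esi=-7
mov ecx, 15 → ecx=15
shr ecx, 1 → ecx=15>>1=7
sub ebx, esi → ebx=38-(-7)=45
sub ecx, 4 → ecx=7-4=3
cmp ebx, esi  (cmp 45,-7)
jl start: not taken
imul esi, ebx → esi=(-7)*45=-315
shr ecx, 2 → ecx=3>>2=0
or esi, 12 → esi=(-315)|12=-307
After step 11: ebx = 45.

45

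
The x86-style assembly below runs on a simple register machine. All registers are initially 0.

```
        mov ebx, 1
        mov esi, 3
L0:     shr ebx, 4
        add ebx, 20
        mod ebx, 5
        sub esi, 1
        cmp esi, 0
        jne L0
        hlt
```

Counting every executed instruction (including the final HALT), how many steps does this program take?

mov ebx, 1 → ebx=1
mov esi, 3 → esi=3
shr ebx, 4 → ebx=1>>4=0
add ebx, 20 → ebx=0+20=20
mod ebx, 5 → ebx=20%5=0
sub esi, 1 → esi=3-1=2
cmp esi, 0  (cmp 2,0)
jne L0: taken
shr ebx, 4 → ebx=0>>4=0
add ebx, 20 → ebx=0+20=20
mod ebx, 5 → ebx=20%5=0
sub esi, 1 → esi=2-1=1
cmp esi, 0  (cmp 1,0)
jne L0: taken
shr ebx, 4 → ebx=0>>4=0
add ebx, 20 → ebx=0+20=20
mod ebx, 5 → ebx=20%5=0
sub esi, 1 → esi=1-1=0
cmp esi, 0  (cmp 0,0)
jne L0: not taken
halt.
Total executed instructions: 21.

21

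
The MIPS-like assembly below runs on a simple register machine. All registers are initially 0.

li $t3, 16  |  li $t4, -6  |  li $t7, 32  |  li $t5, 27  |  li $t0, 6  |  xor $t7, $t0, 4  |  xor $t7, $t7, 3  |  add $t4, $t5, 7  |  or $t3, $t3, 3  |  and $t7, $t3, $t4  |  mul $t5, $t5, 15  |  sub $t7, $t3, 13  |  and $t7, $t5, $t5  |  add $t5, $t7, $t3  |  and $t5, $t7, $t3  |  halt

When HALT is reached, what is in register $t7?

li $t3, 16 → $t3=16
li $t4, -6 → $t4=-6
li $t7, 32 → $t7=32
li $t5, 27 → $t5=27
li $t0, 6 → $t0=6
xor $t7, $t0, 4 → $t7=6^4=2
xor $t7, $t7, 3 → $t7=2^3=1
add $t4, $t5, 7 → $t4=27+7=34
or $t3, $t3, 3 → $t3=16|3=19
and $t7, $t3, $t4 → $t7=19&34=2
mul $t5, $t5, 15 → $t5=27*15=405
sub $t7, $t3, 13 → $t7=19-13=6
and $t7, $t5, $t5 → $t7=405&405=405
add $t5, $t7, $t3 → $t5=405+19=424
and $t5, $t7, $t3 → $t5=405&19=17
halt.

405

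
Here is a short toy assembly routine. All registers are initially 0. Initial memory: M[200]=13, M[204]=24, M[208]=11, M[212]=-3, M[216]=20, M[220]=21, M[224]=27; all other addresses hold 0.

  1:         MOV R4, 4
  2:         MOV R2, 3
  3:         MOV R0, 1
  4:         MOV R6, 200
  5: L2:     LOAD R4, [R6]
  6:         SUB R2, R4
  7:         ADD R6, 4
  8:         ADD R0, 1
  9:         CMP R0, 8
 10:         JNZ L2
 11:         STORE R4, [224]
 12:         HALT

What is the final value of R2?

-110

R4=4
R2=3
R0=1
R6=200
R4=M[200]=13
R2=3-13=-10
R6=200+4=204
R0=1+1=2
CMP R0, 8  (cmp 2,8)
JNZ L2: taken
R4=M[204]=24
R2=(-10)-24=-34
R6=204+4=208
R0=2+1=3
CMP R0, 8  (cmp 3,8)
JNZ L2: taken
R4=M[208]=11
R2=(-34)-11=-45
R6=208+4=212
R0=3+1=4
CMP R0, 8  (cmp 4,8)
JNZ L2: taken
R4=M[212]=-3
R2=(-45)-(-3)=-42
R6=212+4=216
R0=4+1=5
CMP R0, 8  (cmp 5,8)
JNZ L2: taken
R4=M[216]=20
R2=(-42)-20=-62
R6=216+4=220
R0=5+1=6
CMP R0, 8  (cmp 6,8)
JNZ L2: taken
R4=M[220]=21
R2=(-62)-21=-83
R6=220+4=224
R0=6+1=7
CMP R0, 8  (cmp 7,8)
JNZ L2: taken
R4=M[224]=27
R2=(-83)-27=-110
R6=224+4=228
R0=7+1=8
CMP R0, 8  (cmp 8,8)
JNZ L2: not taken
STORE R4, [224] → M[224]=27
halt.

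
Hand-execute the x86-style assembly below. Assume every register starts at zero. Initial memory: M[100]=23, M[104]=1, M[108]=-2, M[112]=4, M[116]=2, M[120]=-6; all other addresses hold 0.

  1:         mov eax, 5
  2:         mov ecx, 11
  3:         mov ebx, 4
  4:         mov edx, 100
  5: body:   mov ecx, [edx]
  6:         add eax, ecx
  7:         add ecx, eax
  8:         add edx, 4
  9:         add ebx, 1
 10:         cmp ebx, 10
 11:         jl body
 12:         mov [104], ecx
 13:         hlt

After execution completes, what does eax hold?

27

after mov eax, 5: eax=5
after mov ecx, 11: ecx=11
after mov ebx, 4: ebx=4
after mov edx, 100: edx=100
after mov ecx, [edx]: ecx=M[100]=23
after add eax, ecx: eax=5+23=28
after add ecx, eax: ecx=23+28=51
after add edx, 4: edx=100+4=104
after add ebx, 1: ebx=4+1=5
cmp ebx, 10  (cmp 5,10)
jl body: taken
after mov ecx, [edx]: ecx=M[104]=1
after add eax, ecx: eax=28+1=29
after add ecx, eax: ecx=1+29=30
after add edx, 4: edx=104+4=108
after add ebx, 1: ebx=5+1=6
cmp ebx, 10  (cmp 6,10)
jl body: taken
after mov ecx, [edx]: ecx=M[108]=-2
after add eax, ecx: eax=29+(-2)=27
after add ecx, eax: ecx=(-2)+27=25
after add edx, 4: edx=108+4=112
after add ebx, 1: ebx=6+1=7
cmp ebx, 10  (cmp 7,10)
jl body: taken
after mov ecx, [edx]: ecx=M[112]=4
after add eax, ecx: eax=27+4=31
after add ecx, eax: ecx=4+31=35
after add edx, 4: edx=112+4=116
after add ebx, 1: ebx=7+1=8
cmp ebx, 10  (cmp 8,10)
jl body: taken
after mov ecx, [edx]: ecx=M[116]=2
after add eax, ecx: eax=31+2=33
after add ecx, eax: ecx=2+33=35
after add edx, 4: edx=116+4=120
after add ebx, 1: ebx=8+1=9
cmp ebx, 10  (cmp 9,10)
jl body: taken
after mov ecx, [edx]: ecx=M[120]=-6
after add eax, ecx: eax=33+(-6)=27
after add ecx, eax: ecx=(-6)+27=21
after add edx, 4: edx=120+4=124
after add ebx, 1: ebx=9+1=10
cmp ebx, 10  (cmp 10,10)
jl body: not taken
mov [104], ecx → M[104]=21
halt.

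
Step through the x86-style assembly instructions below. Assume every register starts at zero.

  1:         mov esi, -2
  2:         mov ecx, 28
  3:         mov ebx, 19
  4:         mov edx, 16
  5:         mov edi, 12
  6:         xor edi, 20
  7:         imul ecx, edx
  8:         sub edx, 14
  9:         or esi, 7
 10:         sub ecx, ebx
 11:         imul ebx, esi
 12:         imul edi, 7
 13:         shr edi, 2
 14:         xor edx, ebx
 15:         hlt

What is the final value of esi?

-1

esi=-2
ecx=28
ebx=19
edx=16
edi=12
edi=12^20=24
ecx=28*16=448
edx=16-14=2
esi=(-2)|7=-1
ecx=448-19=429
ebx=19*(-1)=-19
edi=24*7=168
edi=168>>2=42
edx=2^(-19)=-17
halt.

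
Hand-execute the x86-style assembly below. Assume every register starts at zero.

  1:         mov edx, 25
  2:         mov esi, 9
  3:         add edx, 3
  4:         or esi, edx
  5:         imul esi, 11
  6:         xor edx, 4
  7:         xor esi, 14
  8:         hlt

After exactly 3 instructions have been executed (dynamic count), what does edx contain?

edx=25
esi=9
edx=25+3=28
After step 3: edx = 28.

28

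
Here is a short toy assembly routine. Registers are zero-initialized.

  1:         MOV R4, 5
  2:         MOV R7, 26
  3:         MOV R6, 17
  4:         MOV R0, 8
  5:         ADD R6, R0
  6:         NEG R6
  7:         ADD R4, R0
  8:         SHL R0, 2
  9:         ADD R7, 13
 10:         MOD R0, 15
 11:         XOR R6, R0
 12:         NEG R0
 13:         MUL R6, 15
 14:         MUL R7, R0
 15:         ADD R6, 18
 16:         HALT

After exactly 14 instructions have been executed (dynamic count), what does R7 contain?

-78

MOV R4, 5 → R4=5
MOV R7, 26 → R7=26
MOV R6, 17 → R6=17
MOV R0, 8 → R0=8
ADD R6, R0 → R6=17+8=25
NEG R6 → R6=-(25)=-25
ADD R4, R0 → R4=5+8=13
SHL R0, 2 → R0=8<<2=32
ADD R7, 13 → R7=26+13=39
MOD R0, 15 → R0=32%15=2
XOR R6, R0 → R6=(-25)^2=-27
NEG R0 → R0=-(2)=-2
MUL R6, 15 → R6=(-27)*15=-405
MUL R7, R0 → R7=39*(-2)=-78
After step 14: R7 = -78.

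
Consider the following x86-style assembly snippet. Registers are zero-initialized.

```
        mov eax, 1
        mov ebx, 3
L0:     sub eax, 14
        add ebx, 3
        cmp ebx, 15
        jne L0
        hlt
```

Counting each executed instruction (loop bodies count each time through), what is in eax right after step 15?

-55

mov eax, 1 → eax=1
mov ebx, 3 → ebx=3
sub eax, 14 → eax=1-14=-13
add ebx, 3 → ebx=3+3=6
cmp ebx, 15  (cmp 6,15)
jne L0: taken
sub eax, 14 → eax=(-13)-14=-27
add ebx, 3 → ebx=6+3=9
cmp ebx, 15  (cmp 9,15)
jne L0: taken
sub eax, 14 → eax=(-27)-14=-41
add ebx, 3 → ebx=9+3=12
cmp ebx, 15  (cmp 12,15)
jne L0: taken
sub eax, 14 → eax=(-41)-14=-55
After step 15: eax = -55.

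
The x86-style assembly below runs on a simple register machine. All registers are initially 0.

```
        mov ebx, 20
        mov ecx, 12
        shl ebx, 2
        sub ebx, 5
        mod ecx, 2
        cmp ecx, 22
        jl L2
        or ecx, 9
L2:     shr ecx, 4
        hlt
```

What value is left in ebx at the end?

75

ebx=20
ecx=12
ebx=20<<2=80
ebx=80-5=75
ecx=12%2=0
cmp ecx, 22  (cmp 0,22)
jl L2: taken
ecx=0>>4=0
halt.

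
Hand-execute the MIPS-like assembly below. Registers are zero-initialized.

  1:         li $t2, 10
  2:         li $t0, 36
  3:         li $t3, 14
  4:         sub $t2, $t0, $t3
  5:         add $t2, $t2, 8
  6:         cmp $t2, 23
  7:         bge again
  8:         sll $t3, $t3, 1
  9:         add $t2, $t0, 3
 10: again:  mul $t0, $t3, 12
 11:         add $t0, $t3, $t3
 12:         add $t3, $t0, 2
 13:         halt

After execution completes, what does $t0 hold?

28

$t2=10
$t0=36
$t3=14
$t2=36-14=22
$t2=22+8=30
cmp $t2, 23  (cmp 30,23)
bge again: taken
$t0=14*12=168
$t0=14+14=28
$t3=28+2=30
halt.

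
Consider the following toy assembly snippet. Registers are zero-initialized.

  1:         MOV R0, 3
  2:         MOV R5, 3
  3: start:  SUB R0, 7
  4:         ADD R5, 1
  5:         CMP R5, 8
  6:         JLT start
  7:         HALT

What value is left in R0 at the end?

after MOV R0, 3: R0=3
after MOV R5, 3: R5=3
after SUB R0, 7: R0=3-7=-4
after ADD R5, 1: R5=3+1=4
CMP R5, 8  (cmp 4,8)
JLT start: taken
after SUB R0, 7: R0=(-4)-7=-11
after ADD R5, 1: R5=4+1=5
CMP R5, 8  (cmp 5,8)
JLT start: taken
after SUB R0, 7: R0=(-11)-7=-18
after ADD R5, 1: R5=5+1=6
CMP R5, 8  (cmp 6,8)
JLT start: taken
after SUB R0, 7: R0=(-18)-7=-25
after ADD R5, 1: R5=6+1=7
CMP R5, 8  (cmp 7,8)
JLT start: taken
after SUB R0, 7: R0=(-25)-7=-32
after ADD R5, 1: R5=7+1=8
CMP R5, 8  (cmp 8,8)
JLT start: not taken
halt.

-32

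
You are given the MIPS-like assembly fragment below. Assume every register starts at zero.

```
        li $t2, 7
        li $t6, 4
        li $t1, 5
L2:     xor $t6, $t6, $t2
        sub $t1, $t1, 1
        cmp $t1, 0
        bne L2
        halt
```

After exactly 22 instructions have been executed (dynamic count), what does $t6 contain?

$t2=7
$t6=4
$t1=5
$t6=4^7=3
$t1=5-1=4
cmp $t1, 0  (cmp 4,0)
bne L2: taken
$t6=3^7=4
$t1=4-1=3
cmp $t1, 0  (cmp 3,0)
bne L2: taken
$t6=4^7=3
$t1=3-1=2
cmp $t1, 0  (cmp 2,0)
bne L2: taken
$t6=3^7=4
$t1=2-1=1
cmp $t1, 0  (cmp 1,0)
bne L2: taken
$t6=4^7=3
$t1=1-1=0
cmp $t1, 0  (cmp 0,0)
After step 22: $t6 = 3.

3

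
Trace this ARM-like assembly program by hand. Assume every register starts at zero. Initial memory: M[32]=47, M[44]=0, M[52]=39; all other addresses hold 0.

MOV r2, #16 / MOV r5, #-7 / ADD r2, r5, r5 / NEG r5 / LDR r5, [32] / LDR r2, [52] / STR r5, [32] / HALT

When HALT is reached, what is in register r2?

r2=16
r5=-7
r2=(-7)+(-7)=-14
r5=-(-7)=7
r5=M[32]=47
r2=M[52]=39
STR r5, [32] → M[32]=47
halt.

39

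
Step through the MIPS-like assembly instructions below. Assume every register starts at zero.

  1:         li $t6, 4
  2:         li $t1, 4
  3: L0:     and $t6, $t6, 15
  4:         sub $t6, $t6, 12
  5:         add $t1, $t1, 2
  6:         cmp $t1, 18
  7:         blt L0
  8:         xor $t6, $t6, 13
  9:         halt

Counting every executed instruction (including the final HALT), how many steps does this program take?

39

after li $t6, 4: $t6=4
after li $t1, 4: $t1=4
after and $t6, $t6, 15: $t6=4&15=4
after sub $t6, $t6, 12: $t6=4-12=-8
after add $t1, $t1, 2: $t1=4+2=6
cmp $t1, 18  (cmp 6,18)
blt L0: taken
after and $t6, $t6, 15: $t6=(-8)&15=8
after sub $t6, $t6, 12: $t6=8-12=-4
after add $t1, $t1, 2: $t1=6+2=8
cmp $t1, 18  (cmp 8,18)
blt L0: taken
after and $t6, $t6, 15: $t6=(-4)&15=12
after sub $t6, $t6, 12: $t6=12-12=0
after add $t1, $t1, 2: $t1=8+2=10
cmp $t1, 18  (cmp 10,18)
blt L0: taken
after and $t6, $t6, 15: $t6=0&15=0
after sub $t6, $t6, 12: $t6=0-12=-12
after add $t1, $t1, 2: $t1=10+2=12
cmp $t1, 18  (cmp 12,18)
blt L0: taken
after and $t6, $t6, 15: $t6=(-12)&15=4
after sub $t6, $t6, 12: $t6=4-12=-8
after add $t1, $t1, 2: $t1=12+2=14
cmp $t1, 18  (cmp 14,18)
blt L0: taken
after and $t6, $t6, 15: $t6=(-8)&15=8
after sub $t6, $t6, 12: $t6=8-12=-4
after add $t1, $t1, 2: $t1=14+2=16
cmp $t1, 18  (cmp 16,18)
blt L0: taken
after and $t6, $t6, 15: $t6=(-4)&15=12
after sub $t6, $t6, 12: $t6=12-12=0
after add $t1, $t1, 2: $t1=16+2=18
cmp $t1, 18  (cmp 18,18)
blt L0: not taken
after xor $t6, $t6, 13: $t6=0^13=13
halt.
Total executed instructions: 39.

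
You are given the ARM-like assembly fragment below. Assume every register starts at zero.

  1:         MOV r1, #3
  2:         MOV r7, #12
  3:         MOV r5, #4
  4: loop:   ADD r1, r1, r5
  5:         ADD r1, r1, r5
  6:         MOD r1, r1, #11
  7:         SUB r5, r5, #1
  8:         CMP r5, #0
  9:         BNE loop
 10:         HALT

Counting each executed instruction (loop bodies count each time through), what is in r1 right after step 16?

8

MOV r1, #3 → r1=3
MOV r7, #12 → r7=12
MOV r5, #4 → r5=4
ADD r1, r1, r5 → r1=3+4=7
ADD r1, r1, r5 → r1=7+4=11
MOD r1, r1, #11 → r1=11%11=0
SUB r5, r5, #1 → r5=4-1=3
CMP r5, #0  (cmp 3,0)
BNE loop: taken
ADD r1, r1, r5 → r1=0+3=3
ADD r1, r1, r5 → r1=3+3=6
MOD r1, r1, #11 → r1=6%11=6
SUB r5, r5, #1 → r5=3-1=2
CMP r5, #0  (cmp 2,0)
BNE loop: taken
ADD r1, r1, r5 → r1=6+2=8
After step 16: r1 = 8.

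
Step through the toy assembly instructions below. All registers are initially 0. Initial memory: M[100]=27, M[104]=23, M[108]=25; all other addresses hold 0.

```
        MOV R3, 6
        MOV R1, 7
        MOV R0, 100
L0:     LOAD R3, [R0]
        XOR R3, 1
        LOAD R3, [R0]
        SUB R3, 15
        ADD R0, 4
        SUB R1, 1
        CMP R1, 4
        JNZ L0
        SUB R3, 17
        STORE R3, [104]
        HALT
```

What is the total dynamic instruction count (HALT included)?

MOV R3, 6 → R3=6
MOV R1, 7 → R1=7
MOV R0, 100 → R0=100
LOAD R3, [R0] → R3=M[100]=27
XOR R3, 1 → R3=27^1=26
LOAD R3, [R0] → R3=M[100]=27
SUB R3, 15 → R3=27-15=12
ADD R0, 4 → R0=100+4=104
SUB R1, 1 → R1=7-1=6
CMP R1, 4  (cmp 6,4)
JNZ L0: taken
LOAD R3, [R0] → R3=M[104]=23
XOR R3, 1 → R3=23^1=22
LOAD R3, [R0] → R3=M[104]=23
SUB R3, 15 → R3=23-15=8
ADD R0, 4 → R0=104+4=108
SUB R1, 1 → R1=6-1=5
CMP R1, 4  (cmp 5,4)
JNZ L0: taken
LOAD R3, [R0] → R3=M[108]=25
XOR R3, 1 → R3=25^1=24
LOAD R3, [R0] → R3=M[108]=25
SUB R3, 15 → R3=25-15=10
ADD R0, 4 → R0=108+4=112
SUB R1, 1 → R1=5-1=4
CMP R1, 4  (cmp 4,4)
JNZ L0: not taken
SUB R3, 17 → R3=10-17=-7
STORE R3, [104] → M[104]=-7
halt.
Total executed instructions: 30.

30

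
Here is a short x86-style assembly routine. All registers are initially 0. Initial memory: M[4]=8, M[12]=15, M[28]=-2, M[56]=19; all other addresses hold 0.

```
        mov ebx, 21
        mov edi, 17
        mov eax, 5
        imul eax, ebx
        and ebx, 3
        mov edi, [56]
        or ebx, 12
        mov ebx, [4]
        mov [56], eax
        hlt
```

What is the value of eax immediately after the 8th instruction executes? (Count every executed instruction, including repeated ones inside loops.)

105

after mov ebx, 21: ebx=21
after mov edi, 17: edi=17
after mov eax, 5: eax=5
after imul eax, ebx: eax=5*21=105
after and ebx, 3: ebx=21&3=1
after mov edi, [56]: edi=M[56]=19
after or ebx, 12: ebx=1|12=13
after mov ebx, [4]: ebx=M[4]=8
After step 8: eax = 105.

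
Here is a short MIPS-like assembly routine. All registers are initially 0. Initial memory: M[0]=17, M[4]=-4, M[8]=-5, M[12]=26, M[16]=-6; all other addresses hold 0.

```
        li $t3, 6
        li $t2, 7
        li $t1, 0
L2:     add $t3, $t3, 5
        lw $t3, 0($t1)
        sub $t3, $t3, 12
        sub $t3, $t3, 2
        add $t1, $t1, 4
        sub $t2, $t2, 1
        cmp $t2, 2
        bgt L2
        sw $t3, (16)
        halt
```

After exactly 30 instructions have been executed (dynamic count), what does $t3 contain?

li $t3, 6 → $t3=6
li $t2, 7 → $t2=7
li $t1, 0 → $t1=0
add $t3, $t3, 5 → $t3=6+5=11
lw $t3, 0($t1) → $t3=M[0]=17
sub $t3, $t3, 12 → $t3=17-12=5
sub $t3, $t3, 2 → $t3=5-2=3
add $t1, $t1, 4 → $t1=0+4=4
sub $t2, $t2, 1 → $t2=7-1=6
cmp $t2, 2  (cmp 6,2)
bgt L2: taken
add $t3, $t3, 5 → $t3=3+5=8
lw $t3, 0($t1) → $t3=M[4]=-4
sub $t3, $t3, 12 → $t3=(-4)-12=-16
sub $t3, $t3, 2 → $t3=(-16)-2=-18
add $t1, $t1, 4 → $t1=4+4=8
sub $t2, $t2, 1 → $t2=6-1=5
cmp $t2, 2  (cmp 5,2)
bgt L2: taken
add $t3, $t3, 5 → $t3=(-18)+5=-13
lw $t3, 0($t1) → $t3=M[8]=-5
sub $t3, $t3, 12 → $t3=(-5)-12=-17
sub $t3, $t3, 2 → $t3=(-17)-2=-19
add $t1, $t1, 4 → $t1=8+4=12
sub $t2, $t2, 1 → $t2=5-1=4
cmp $t2, 2  (cmp 4,2)
bgt L2: taken
add $t3, $t3, 5 → $t3=(-19)+5=-14
lw $t3, 0($t1) → $t3=M[12]=26
sub $t3, $t3, 12 → $t3=26-12=14
After step 30: $t3 = 14.

14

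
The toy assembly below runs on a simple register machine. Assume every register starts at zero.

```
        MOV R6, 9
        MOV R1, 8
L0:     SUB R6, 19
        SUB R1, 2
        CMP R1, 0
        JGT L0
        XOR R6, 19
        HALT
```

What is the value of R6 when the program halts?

MOV R6, 9 → R6=9
MOV R1, 8 → R1=8
SUB R6, 19 → R6=9-19=-10
SUB R1, 2 → R1=8-2=6
CMP R1, 0  (cmp 6,0)
JGT L0: taken
SUB R6, 19 → R6=(-10)-19=-29
SUB R1, 2 → R1=6-2=4
CMP R1, 0  (cmp 4,0)
JGT L0: taken
SUB R6, 19 → R6=(-29)-19=-48
SUB R1, 2 → R1=4-2=2
CMP R1, 0  (cmp 2,0)
JGT L0: taken
SUB R6, 19 → R6=(-48)-19=-67
SUB R1, 2 → R1=2-2=0
CMP R1, 0  (cmp 0,0)
JGT L0: not taken
XOR R6, 19 → R6=(-67)^19=-82
halt.

-82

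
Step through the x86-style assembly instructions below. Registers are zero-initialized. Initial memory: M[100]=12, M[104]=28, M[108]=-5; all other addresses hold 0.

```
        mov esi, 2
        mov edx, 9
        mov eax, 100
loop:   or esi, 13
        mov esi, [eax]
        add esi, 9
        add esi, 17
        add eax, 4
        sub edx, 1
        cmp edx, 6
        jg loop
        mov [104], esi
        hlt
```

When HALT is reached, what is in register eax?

112

after mov esi, 2: esi=2
after mov edx, 9: edx=9
after mov eax, 100: eax=100
after or esi, 13: esi=2|13=15
after mov esi, [eax]: esi=M[100]=12
after add esi, 9: esi=12+9=21
after add esi, 17: esi=21+17=38
after add eax, 4: eax=100+4=104
after sub edx, 1: edx=9-1=8
cmp edx, 6  (cmp 8,6)
jg loop: taken
after or esi, 13: esi=38|13=47
after mov esi, [eax]: esi=M[104]=28
after add esi, 9: esi=28+9=37
after add esi, 17: esi=37+17=54
after add eax, 4: eax=104+4=108
after sub edx, 1: edx=8-1=7
cmp edx, 6  (cmp 7,6)
jg loop: taken
after or esi, 13: esi=54|13=63
after mov esi, [eax]: esi=M[108]=-5
after add esi, 9: esi=(-5)+9=4
after add esi, 17: esi=4+17=21
after add eax, 4: eax=108+4=112
after sub edx, 1: edx=7-1=6
cmp edx, 6  (cmp 6,6)
jg loop: not taken
mov [104], esi → M[104]=21
halt.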